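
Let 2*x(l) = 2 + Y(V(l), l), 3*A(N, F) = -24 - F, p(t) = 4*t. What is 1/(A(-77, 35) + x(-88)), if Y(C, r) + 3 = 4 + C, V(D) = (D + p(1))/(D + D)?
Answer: -264/4733 ≈ -0.055779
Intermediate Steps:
V(D) = (4 + D)/(2*D) (V(D) = (D + 4*1)/(D + D) = (D + 4)/((2*D)) = (4 + D)*(1/(2*D)) = (4 + D)/(2*D))
Y(C, r) = 1 + C (Y(C, r) = -3 + (4 + C) = 1 + C)
A(N, F) = -8 - F/3 (A(N, F) = (-24 - F)/3 = -8 - F/3)
x(l) = 3/2 + (4 + l)/(4*l) (x(l) = (2 + (1 + (4 + l)/(2*l)))/2 = (3 + (4 + l)/(2*l))/2 = 3/2 + (4 + l)/(4*l))
1/(A(-77, 35) + x(-88)) = 1/((-8 - ⅓*35) + (7/4 + 1/(-88))) = 1/((-8 - 35/3) + (7/4 - 1/88)) = 1/(-59/3 + 153/88) = 1/(-4733/264) = -264/4733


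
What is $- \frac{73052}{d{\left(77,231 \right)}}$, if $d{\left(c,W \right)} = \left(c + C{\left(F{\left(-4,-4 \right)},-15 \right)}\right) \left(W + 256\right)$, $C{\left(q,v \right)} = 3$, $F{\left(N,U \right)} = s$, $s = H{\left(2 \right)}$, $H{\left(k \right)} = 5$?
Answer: $- \frac{18263}{9740} \approx -1.8751$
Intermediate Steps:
$s = 5$
$F{\left(N,U \right)} = 5$
$d{\left(c,W \right)} = \left(3 + c\right) \left(256 + W\right)$ ($d{\left(c,W \right)} = \left(c + 3\right) \left(W + 256\right) = \left(3 + c\right) \left(256 + W\right)$)
$- \frac{73052}{d{\left(77,231 \right)}} = - \frac{73052}{768 + 3 \cdot 231 + 256 \cdot 77 + 231 \cdot 77} = - \frac{73052}{768 + 693 + 19712 + 17787} = - \frac{73052}{38960} = \left(-73052\right) \frac{1}{38960} = - \frac{18263}{9740}$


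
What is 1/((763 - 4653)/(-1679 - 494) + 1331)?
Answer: 2173/2896153 ≈ 0.00075031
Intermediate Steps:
1/((763 - 4653)/(-1679 - 494) + 1331) = 1/(-3890/(-2173) + 1331) = 1/(-3890*(-1/2173) + 1331) = 1/(3890/2173 + 1331) = 1/(2896153/2173) = 2173/2896153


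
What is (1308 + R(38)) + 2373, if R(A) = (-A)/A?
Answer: 3680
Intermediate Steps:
R(A) = -1
(1308 + R(38)) + 2373 = (1308 - 1) + 2373 = 1307 + 2373 = 3680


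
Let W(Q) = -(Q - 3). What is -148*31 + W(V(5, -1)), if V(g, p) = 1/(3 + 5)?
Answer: -36681/8 ≈ -4585.1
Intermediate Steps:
V(g, p) = 1/8
W(Q) = 3 - Q (W(Q) = -(-3 + Q) = 3 - Q)
-148*31 + W(V(5, -1)) = -148*31 + (3 - 1*1/8) = -4588 + (3 - 1/8) = -4588 + 23/8 = -36681/8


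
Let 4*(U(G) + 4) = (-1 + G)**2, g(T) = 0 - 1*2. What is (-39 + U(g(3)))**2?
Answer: 26569/16 ≈ 1660.6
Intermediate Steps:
g(T) = -2 (g(T) = 0 - 2 = -2)
U(G) = -4 + (-1 + G)**2/4
(-39 + U(g(3)))**2 = (-39 + (-4 + (-1 - 2)**2/4))**2 = (-39 + (-4 + (1/4)*(-3)**2))**2 = (-39 + (-4 + (1/4)*9))**2 = (-39 + (-4 + 9/4))**2 = (-39 - 7/4)**2 = (-163/4)**2 = 26569/16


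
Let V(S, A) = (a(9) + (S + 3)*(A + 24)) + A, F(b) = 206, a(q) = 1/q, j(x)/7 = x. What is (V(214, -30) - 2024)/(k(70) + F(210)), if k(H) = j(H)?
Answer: -30203/6264 ≈ -4.8217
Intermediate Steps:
j(x) = 7*x
k(H) = 7*H
V(S, A) = ⅑ + A + (3 + S)*(24 + A) (V(S, A) = (1/9 + (S + 3)*(A + 24)) + A = (⅑ + (3 + S)*(24 + A)) + A = ⅑ + A + (3 + S)*(24 + A))
(V(214, -30) - 2024)/(k(70) + F(210)) = ((649/9 + 4*(-30) + 24*214 - 30*214) - 2024)/(7*70 + 206) = ((649/9 - 120 + 5136 - 6420) - 2024)/(490 + 206) = (-11987/9 - 2024)/696 = -30203/9*1/696 = -30203/6264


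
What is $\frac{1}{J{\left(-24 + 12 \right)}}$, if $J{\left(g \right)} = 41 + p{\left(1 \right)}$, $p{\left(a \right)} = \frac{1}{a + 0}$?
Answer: $\frac{1}{42} \approx 0.02381$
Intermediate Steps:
$p{\left(a \right)} = \frac{1}{a}$
$J{\left(g \right)} = 42$ ($J{\left(g \right)} = 41 + 1^{-1} = 41 + 1 = 42$)
$\frac{1}{J{\left(-24 + 12 \right)}} = \frac{1}{42}$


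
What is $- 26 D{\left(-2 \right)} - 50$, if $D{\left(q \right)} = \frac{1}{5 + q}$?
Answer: $- \frac{176}{3} \approx -58.667$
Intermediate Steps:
$- 26 D{\left(-2 \right)} - 50 = - \frac{26}{5 - 2} - 50 = - \frac{26}{3} - 50 = - \frac{176}{3}$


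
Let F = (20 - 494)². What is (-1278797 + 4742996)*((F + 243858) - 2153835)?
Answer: -5838218038899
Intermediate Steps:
F = 224676 (F = (-474)² = 224676)
(-1278797 + 4742996)*((F + 243858) - 2153835) = (-1278797 + 4742996)*((224676 + 243858) - 2153835) = 3464199*(468534 - 2153835) = 3464199*(-1685301) = -5838218038899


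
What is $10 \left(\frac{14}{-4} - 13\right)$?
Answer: $-165$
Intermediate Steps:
$10 \left(\frac{14}{-4} - 13\right) = 10 \left(14 \left(- \frac{1}{4}\right) - 13\right) = 10 \left(- \frac{7}{2} - 13\right) = 10 \left(- \frac{33}{2}\right) = -165$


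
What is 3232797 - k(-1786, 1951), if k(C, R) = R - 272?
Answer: 3231118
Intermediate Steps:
k(C, R) = -272 + R
3232797 - k(-1786, 1951) = 3232797 - (-272 + 1951) = 3232797 - 1*1679 = 3232797 - 1679 = 3231118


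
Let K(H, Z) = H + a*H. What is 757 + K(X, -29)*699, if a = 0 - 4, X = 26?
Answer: -53765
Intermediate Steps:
a = -4
K(H, Z) = -3*H (K(H, Z) = H - 4*H = -3*H)
757 + K(X, -29)*699 = 757 - 3*26*699 = 757 - 78*699 = 757 - 54522 = -53765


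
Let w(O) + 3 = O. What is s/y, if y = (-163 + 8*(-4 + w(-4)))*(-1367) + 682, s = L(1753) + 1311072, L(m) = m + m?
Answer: 1314578/343799 ≈ 3.8237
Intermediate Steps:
L(m) = 2*m
w(O) = -3 + O
s = 1314578 (s = 2*1753 + 1311072 = 3506 + 1311072 = 1314578)
y = 343799 (y = (-163 + 8*(-4 + (-3 - 4)))*(-1367) + 682 = (-163 + 8*(-4 - 7))*(-1367) + 682 = (-163 + 8*(-11))*(-1367) + 682 = (-163 - 88)*(-1367) + 682 = -251*(-1367) + 682 = 343117 + 682 = 343799)
s/y = 1314578/343799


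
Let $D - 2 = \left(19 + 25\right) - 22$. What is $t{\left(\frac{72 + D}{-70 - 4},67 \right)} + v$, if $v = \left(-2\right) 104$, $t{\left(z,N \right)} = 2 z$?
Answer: $- \frac{7792}{37} \approx -210.59$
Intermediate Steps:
$D = 24$ ($D = 2 + \left(\left(19 + 25\right) - 22\right) = 2 + \left(44 - 22\right) = 2 + 22 = 24$)
$v = -208$
$t{\left(\frac{72 + D}{-70 - 4},67 \right)} + v = 2 \frac{72 + 24}{-70 - 4} - 208 = 2 \frac{96}{-74} - 208 = 2 \cdot 96 \left(- \frac{1}{74}\right) - 208 = 2 \left(- \frac{48}{37}\right) - 208 = - \frac{96}{37} - 208 = - \frac{7792}{37}$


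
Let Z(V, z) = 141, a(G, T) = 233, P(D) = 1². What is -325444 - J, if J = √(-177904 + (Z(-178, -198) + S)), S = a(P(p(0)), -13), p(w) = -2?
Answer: -325444 - I*√177530 ≈ -3.2544e+5 - 421.34*I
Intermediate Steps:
P(D) = 1
S = 233
J = I*√177530 (J = √(-177904 + (141 + 233)) = √(-177904 + 374) = √(-177530) = I*√177530 ≈ 421.34*I)
-325444 - J = -325444 - I*√177530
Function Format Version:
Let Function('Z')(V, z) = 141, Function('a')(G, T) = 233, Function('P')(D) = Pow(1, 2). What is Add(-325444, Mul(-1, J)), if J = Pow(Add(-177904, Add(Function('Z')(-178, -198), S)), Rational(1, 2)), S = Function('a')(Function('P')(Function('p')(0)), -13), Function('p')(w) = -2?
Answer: Add(-325444, Mul(-1, I, Pow(177530, Rational(1, 2)))) ≈ Add(-3.2544e+5, Mul(-421.34, I))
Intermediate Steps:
Function('P')(D) = 1
S = 233
J = Mul(I, Pow(177530, Rational(1, 2))) (J = Pow(Add(-177904, Add(141, 233)), Rational(1, 2)) = Pow(Add(-177904, 374), Rational(1, 2)) = Pow(-177530, Rational(1, 2)) = Mul(I, Pow(177530, Rational(1, 2))) ≈ Mul(421.34, I))
Add(-325444, Mul(-1, J)) = Add(-325444, Mul(-1, Mul(I, Pow(177530, Rational(1, 2))))) = Add(-325444, Mul(-1, I, Pow(177530, Rational(1, 2))))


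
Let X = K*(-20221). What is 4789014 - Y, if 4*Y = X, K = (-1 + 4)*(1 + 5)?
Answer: 9760017/2 ≈ 4.8800e+6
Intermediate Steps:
K = 18 (K = 3*6 = 18)
X = -363978 (X = 18*(-20221) = -363978)
Y = -181989/2 (Y = (1/4)*(-363978) = -181989/2 ≈ -90995.)
4789014 - Y = 4789014 - 1*(-181989/2) = 4789014 + 181989/2 = 9760017/2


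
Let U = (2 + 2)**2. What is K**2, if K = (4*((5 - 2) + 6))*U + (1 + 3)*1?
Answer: 336400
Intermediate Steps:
U = 16 (U = 4**2 = 16)
K = 580 (K = (4*((5 - 2) + 6))*16 + (1 + 3)*1 = (4*(3 + 6))*16 + 4*1 = (4*9)*16 + 4 = 36*16 + 4 = 576 + 4 = 580)
K**2 = 580**2 = 336400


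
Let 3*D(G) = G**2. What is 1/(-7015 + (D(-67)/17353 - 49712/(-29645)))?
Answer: -3290595/23077722148 ≈ -0.00014259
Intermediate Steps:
D(G) = G**2/3
1/(-7015 + (D(-67)/17353 - 49712/(-29645))) = 1/(-7015 + (((1/3)*(-67)**2)/17353 - 49712/(-29645))) = 1/(-7015 + (((1/3)*4489)*(1/17353) - 49712*(-1/29645))) = 1/(-7015 + ((4489/3)*(1/17353) + 49712/29645)) = 1/(-7015 + (67/777 + 49712/29645)) = 1/(-7015 + 5801777/3290595) = 1/(-23077722148/3290595) = -3290595/23077722148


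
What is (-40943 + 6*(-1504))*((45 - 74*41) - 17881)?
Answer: 1042811290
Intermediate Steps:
(-40943 + 6*(-1504))*((45 - 74*41) - 17881) = (-40943 - 9024)*((45 - 3034) - 17881) = -49967*(-2989 - 17881) = -49967*(-20870) = 1042811290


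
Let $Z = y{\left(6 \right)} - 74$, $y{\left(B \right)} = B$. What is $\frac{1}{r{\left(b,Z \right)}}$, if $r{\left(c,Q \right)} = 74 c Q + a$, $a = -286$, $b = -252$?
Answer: $\frac{1}{1267778} \approx 7.8878 \cdot 10^{-7}$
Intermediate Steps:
$Z = -68$ ($Z = 6 - 74 = -68$)
$r{\left(c,Q \right)} = -286 + 74 Q c$ ($r{\left(c,Q \right)} = 74 c Q - 286 = 74 Q c - 286 = -286 + 74 Q c$)
$\frac{1}{r{\left(b,Z \right)}} = \frac{1}{-286 + 74 \left(-68\right) \left(-252\right)} = \frac{1}{-286 + 1268064} = \frac{1}{1267778}$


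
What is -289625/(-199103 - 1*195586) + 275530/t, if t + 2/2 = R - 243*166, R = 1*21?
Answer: -48535779710/7956535551 ≈ -6.1001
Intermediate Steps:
R = 21
t = -40318 (t = -1 + (21 - 243*166) = -1 + (21 - 40338) = -1 - 40317 = -40318)
-289625/(-199103 - 1*195586) + 275530/t = -289625/(-199103 - 1*195586) + 275530/(-40318) = -289625/(-199103 - 195586) + 275530*(-1/40318) = -289625/(-394689) - 137765/20159 = -289625*(-1/394689) - 137765/20159 = 289625/394689 - 137765/20159 = -48535779710/7956535551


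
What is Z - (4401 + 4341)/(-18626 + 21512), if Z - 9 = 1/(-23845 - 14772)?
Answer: 110907543/18574777 ≈ 5.9709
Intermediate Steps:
Z = 347552/38617 (Z = 9 + 1/(-23845 - 14772) = 9 + 1/(-38617) = 9 - 1/38617 = 347552/38617 ≈ 9.0000)
Z - (4401 + 4341)/(-18626 + 21512) = 347552/38617 - (4401 + 4341)/(-18626 + 21512) = 347552/38617 - 8742/2886 = 347552/38617 - 1*1457/481 = 347552/38617 - 1457/481 = 110907543/18574777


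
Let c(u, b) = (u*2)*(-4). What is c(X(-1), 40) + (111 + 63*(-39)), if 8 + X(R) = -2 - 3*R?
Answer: -2290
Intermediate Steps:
X(R) = -10 - 3*R (X(R) = -8 + (-2 - 3*R) = -10 - 3*R)
c(u, b) = -8*u (c(u, b) = (2*u)*(-4) = -8*u)
c(X(-1), 40) + (111 + 63*(-39)) = -8*(-10 - 3*(-1)) + (111 + 63*(-39)) = -8*(-10 + 3) + (111 - 2457) = -8*(-7) - 2346 = 56 - 2346 = -2290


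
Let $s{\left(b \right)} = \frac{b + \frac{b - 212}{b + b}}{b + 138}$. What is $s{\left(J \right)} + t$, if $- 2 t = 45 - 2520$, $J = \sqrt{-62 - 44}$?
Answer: $\frac{- 341551 i + 2479 \sqrt{106}}{2 \left(\sqrt{106} - 138 i\right)} \approx 1237.5 + 0.14812 i$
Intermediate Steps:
$J = i \sqrt{106}$ ($J = \sqrt{-106} = i \sqrt{106} \approx 10.296 i$)
$t = \frac{2475}{2}$ ($t = - \frac{45 - 2520}{2} = \left(- \frac{1}{2}\right) \left(-2475\right) = \frac{2475}{2} \approx 1237.5$)
$s{\left(b \right)} = \frac{b + \frac{-212 + b}{2 b}}{138 + b}$
$s{\left(J \right)} + t = \frac{-106 + \left(i \sqrt{106}\right)^{2} + \frac{i \sqrt{106}}{2}}{i \sqrt{106} \left(138 + i \sqrt{106}\right)} + \frac{2475}{2} = \frac{- \frac{i \sqrt{106}}{106} \left(-106 - 106 + \frac{i \sqrt{106}}{2}\right)}{138 + i \sqrt{106}} + \frac{2475}{2} = \frac{- \frac{i \sqrt{106}}{106} \left(-212 + \frac{i \sqrt{106}}{2}\right)}{138 + i \sqrt{106}} + \frac{2475}{2} = - \frac{i \sqrt{106} \left(-212 + \frac{i \sqrt{106}}{2}\right)}{106 \left(138 + i \sqrt{106}\right)} + \frac{2475}{2} = \frac{2475}{2} - \frac{i \sqrt{106} \left(-212 + \frac{i \sqrt{106}}{2}\right)}{106 \left(138 + i \sqrt{106}\right)}$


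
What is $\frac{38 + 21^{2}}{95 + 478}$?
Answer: $\frac{479}{573} \approx 0.83595$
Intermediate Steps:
$\frac{38 + 21^{2}}{95 + 478} = \frac{38 + 441}{573} = 479 \cdot \frac{1}{573} = \frac{479}{573}$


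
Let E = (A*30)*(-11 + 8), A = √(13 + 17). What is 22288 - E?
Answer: 22288 + 90*√30 ≈ 22781.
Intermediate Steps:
A = √30 ≈ 5.4772
E = -90*√30 (E = (√30*30)*(-11 + 8) = (30*√30)*(-3) = -90*√30 ≈ -492.95)
22288 - E = 22288 - (-90)*√30 = 22288 + 90*√30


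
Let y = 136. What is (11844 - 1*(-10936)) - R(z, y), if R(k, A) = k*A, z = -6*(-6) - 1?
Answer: 18020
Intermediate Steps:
z = 35 (z = 36 - 1 = 35)
R(k, A) = A*k
(11844 - 1*(-10936)) - R(z, y) = (11844 - 1*(-10936)) - 136*35 = (11844 + 10936) - 1*4760 = 22780 - 4760 = 18020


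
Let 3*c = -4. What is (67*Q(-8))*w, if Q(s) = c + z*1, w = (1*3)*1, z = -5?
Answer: -1273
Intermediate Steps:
c = -4/3 (c = (⅓)*(-4) = -4/3 ≈ -1.3333)
w = 3 (w = 3*1 = 3)
Q(s) = -19/3 (Q(s) = -4/3 - 5*1 = -4/3 - 5 = -19/3)
(67*Q(-8))*w = (67*(-19/3))*3 = -1273/3*3 = -1273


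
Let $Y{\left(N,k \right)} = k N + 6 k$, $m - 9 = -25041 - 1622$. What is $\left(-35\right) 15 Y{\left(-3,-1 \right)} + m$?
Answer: $-25079$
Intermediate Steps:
$m = -26654$ ($m = 9 - 26663 = -26654$)
$Y{\left(N,k \right)} = 6 k + N k$ ($Y{\left(N,k \right)} = N k + 6 k = 6 k + N k$)
$\left(-35\right) 15 Y{\left(-3,-1 \right)} + m = \left(-35\right) 15 \left(- (6 - 3)\right) - 26654 = - 525 \left(\left(-1\right) 3\right) - 26654 = \left(-525\right) \left(-3\right) - 26654 = 1575 - 26654 = -25079$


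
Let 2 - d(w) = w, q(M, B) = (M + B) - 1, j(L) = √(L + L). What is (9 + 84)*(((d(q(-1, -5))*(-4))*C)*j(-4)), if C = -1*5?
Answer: 33480*I*√2 ≈ 47348.0*I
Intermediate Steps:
j(L) = √2*√L (j(L) = √(2*L) = √2*√L)
q(M, B) = -1 + B + M (q(M, B) = (B + M) - 1 = -1 + B + M)
d(w) = 2 - w
C = -5
(9 + 84)*(((d(q(-1, -5))*(-4))*C)*j(-4)) = (9 + 84)*((((2 - (-1 - 5 - 1))*(-4))*(-5))*(√2*√(-4))) = 93*((((2 - 1*(-7))*(-4))*(-5))*(√2*(2*I))) = 93*((((2 + 7)*(-4))*(-5))*(2*I*√2)) = 93*(((9*(-4))*(-5))*(2*I*√2)) = 93*((-36*(-5))*(2*I*√2)) = 93*(180*(2*I*√2)) = 93*(360*I*√2) = 33480*I*√2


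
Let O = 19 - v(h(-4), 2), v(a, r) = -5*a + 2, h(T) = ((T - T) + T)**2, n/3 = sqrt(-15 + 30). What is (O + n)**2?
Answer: 9544 + 582*sqrt(15) ≈ 11798.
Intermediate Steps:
n = 3*sqrt(15) (n = 3*sqrt(-15 + 30) = 3*sqrt(15) ≈ 11.619)
h(T) = T**2 (h(T) = (0 + T)**2 = T**2)
v(a, r) = 2 - 5*a
O = 97 (O = 19 - (2 - 5*(-4)**2) = 19 - (2 - 5*16) = 19 - (2 - 80) = 19 - 1*(-78) = 19 + 78 = 97)
(O + n)**2 = (97 + 3*sqrt(15))**2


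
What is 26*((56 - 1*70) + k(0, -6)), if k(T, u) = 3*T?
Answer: -364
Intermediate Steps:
26*((56 - 1*70) + k(0, -6)) = 26*((56 - 1*70) + 3*0) = 26*((56 - 70) + 0) = 26*(-14 + 0) = 26*(-14) = -364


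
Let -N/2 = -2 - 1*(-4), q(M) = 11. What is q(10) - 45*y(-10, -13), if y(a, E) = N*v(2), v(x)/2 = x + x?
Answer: 1451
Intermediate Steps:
v(x) = 4*x (v(x) = 2*(x + x) = 2*(2*x) = 4*x)
N = -4 (N = -2*(-2 - 1*(-4)) = -2*(-2 + 4) = -2*2 = -4)
y(a, E) = -32 (y(a, E) = -16*2 = -4*8 = -32)
q(10) - 45*y(-10, -13) = 11 - 45*(-32) = 11 + 1440 = 1451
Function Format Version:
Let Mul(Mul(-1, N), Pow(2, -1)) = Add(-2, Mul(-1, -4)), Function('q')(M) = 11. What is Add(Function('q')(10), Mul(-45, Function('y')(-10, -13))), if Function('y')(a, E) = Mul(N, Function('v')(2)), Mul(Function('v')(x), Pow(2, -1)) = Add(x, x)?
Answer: 1451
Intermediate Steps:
Function('v')(x) = Mul(4, x) (Function('v')(x) = Mul(2, Add(x, x)) = Mul(2, Mul(2, x)) = Mul(4, x))
N = -4 (N = Mul(-2, Add(-2, Mul(-1, -4))) = Mul(-2, Add(-2, 4)) = Mul(-2, 2) = -4)
Function('y')(a, E) = -32 (Function('y')(a, E) = Mul(-4, Mul(4, 2)) = Mul(-4, 8) = -32)
Add(Function('q')(10), Mul(-45, Function('y')(-10, -13))) = Add(11, Mul(-45, -32)) = Add(11, 1440) = 1451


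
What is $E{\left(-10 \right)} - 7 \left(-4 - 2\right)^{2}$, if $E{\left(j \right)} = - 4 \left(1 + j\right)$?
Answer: $-216$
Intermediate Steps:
$E{\left(j \right)} = -4 - 4 j$
$E{\left(-10 \right)} - 7 \left(-4 - 2\right)^{2} = \left(-4 - -40\right) - 7 \left(-4 - 2\right)^{2} = \left(-4 + 40\right) - 7 \left(-6\right)^{2} = 36 - 252 = -216$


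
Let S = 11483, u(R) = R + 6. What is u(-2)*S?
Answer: 45932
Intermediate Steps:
u(R) = 6 + R
u(-2)*S = (6 - 2)*11483 = 4*11483 = 45932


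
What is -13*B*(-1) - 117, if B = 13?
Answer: 52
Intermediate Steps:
-13*B*(-1) - 117 = -169*(-1) - 117 = -13*(-13) - 117 = 169 - 117 = 52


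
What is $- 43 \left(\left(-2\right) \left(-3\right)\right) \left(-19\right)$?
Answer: $4902$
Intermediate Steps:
$- 43 \left(\left(-2\right) \left(-3\right)\right) \left(-19\right) = \left(-43\right) 6 \left(-19\right) = \left(-258\right) \left(-19\right) = 4902$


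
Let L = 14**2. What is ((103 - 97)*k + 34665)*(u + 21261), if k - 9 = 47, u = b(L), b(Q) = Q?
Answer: 751016457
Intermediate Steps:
L = 196
u = 196
k = 56 (k = 9 + 47 = 56)
((103 - 97)*k + 34665)*(u + 21261) = ((103 - 97)*56 + 34665)*(196 + 21261) = (6*56 + 34665)*21457 = (336 + 34665)*21457 = 35001*21457 = 751016457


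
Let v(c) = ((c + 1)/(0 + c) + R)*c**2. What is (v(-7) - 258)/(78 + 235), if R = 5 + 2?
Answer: 127/313 ≈ 0.40575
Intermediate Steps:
R = 7
v(c) = c**2*(7 + (1 + c)/c) (v(c) = ((c + 1)/(0 + c) + 7)*c**2 = ((1 + c)/c + 7)*c**2 = (7 + (1 + c)/c)*c**2 = c**2*(7 + (1 + c)/c))
(v(-7) - 258)/(78 + 235) = (-7*(1 + 8*(-7)) - 258)/(78 + 235) = (-7*(1 - 56) - 258)/313 = (-7*(-55) - 258)*(1/313) = (385 - 258)*(1/313) = 127*(1/313) = 127/313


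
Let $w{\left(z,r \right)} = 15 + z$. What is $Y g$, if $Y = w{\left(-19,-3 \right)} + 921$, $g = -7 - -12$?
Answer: $4585$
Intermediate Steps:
$g = 5$ ($g = -7 + 12 = 5$)
$Y = 917$ ($Y = \left(15 - 19\right) + 921 = -4 + 921 = 917$)
$Y g = 917 \cdot 5 = 4585$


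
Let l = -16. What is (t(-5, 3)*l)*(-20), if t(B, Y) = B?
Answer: -1600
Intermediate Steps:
(t(-5, 3)*l)*(-20) = -5*(-16)*(-20) = 80*(-20) = -1600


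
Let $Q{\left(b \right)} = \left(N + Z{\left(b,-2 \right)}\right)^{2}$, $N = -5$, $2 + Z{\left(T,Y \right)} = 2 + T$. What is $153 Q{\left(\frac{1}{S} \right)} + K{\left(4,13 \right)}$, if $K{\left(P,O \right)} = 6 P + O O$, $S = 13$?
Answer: $\frac{659305}{169} \approx 3901.2$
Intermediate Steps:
$Z{\left(T,Y \right)} = T$ ($Z{\left(T,Y \right)} = -2 + \left(2 + T\right) = T$)
$K{\left(P,O \right)} = O^{2} + 6 P$ ($K{\left(P,O \right)} = 6 P + O^{2} = O^{2} + 6 P$)
$Q{\left(b \right)} = \left(-5 + b\right)^{2}$
$153 Q{\left(\frac{1}{S} \right)} + K{\left(4,13 \right)} = 153 \left(-5 + \frac{1}{13}\right)^{2} + \left(13^{2} + 6 \cdot 4\right) = 153 \left(-5 + \frac{1}{13}\right)^{2} + \left(169 + 24\right) = 153 \left(- \frac{64}{13}\right)^{2} + 193 = 153 \cdot \frac{4096}{169} + 193 = \frac{626688}{169} + 193 = \frac{659305}{169}$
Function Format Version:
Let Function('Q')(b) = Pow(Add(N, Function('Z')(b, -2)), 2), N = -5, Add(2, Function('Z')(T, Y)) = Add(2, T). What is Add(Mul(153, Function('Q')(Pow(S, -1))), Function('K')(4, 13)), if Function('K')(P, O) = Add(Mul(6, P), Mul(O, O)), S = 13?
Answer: Rational(659305, 169) ≈ 3901.2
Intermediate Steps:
Function('Z')(T, Y) = T (Function('Z')(T, Y) = Add(-2, Add(2, T)) = T)
Function('K')(P, O) = Add(Pow(O, 2), Mul(6, P)) (Function('K')(P, O) = Add(Mul(6, P), Pow(O, 2)) = Add(Pow(O, 2), Mul(6, P)))
Function('Q')(b) = Pow(Add(-5, b), 2)
Add(Mul(153, Function('Q')(Pow(S, -1))), Function('K')(4, 13)) = Add(Mul(153, Pow(Add(-5, Pow(13, -1)), 2)), Add(Pow(13, 2), Mul(6, 4))) = Add(Mul(153, Pow(Add(-5, Rational(1, 13)), 2)), Add(169, 24)) = Add(Mul(153, Pow(Rational(-64, 13), 2)), 193) = Add(Mul(153, Rational(4096, 169)), 193) = Add(Rational(626688, 169), 193) = Rational(659305, 169)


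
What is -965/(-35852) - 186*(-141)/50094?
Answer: 54921959/99776116 ≈ 0.55045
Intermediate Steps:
-965/(-35852) - 186*(-141)/50094 = -965*(-1/35852) + 26226*(1/50094) = 965/35852 + 1457/2783 = 54921959/99776116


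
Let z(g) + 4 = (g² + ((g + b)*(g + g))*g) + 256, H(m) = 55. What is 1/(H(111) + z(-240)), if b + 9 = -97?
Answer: -1/39801293 ≈ -2.5125e-8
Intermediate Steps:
b = -106 (b = -9 - 97 = -106)
z(g) = 252 + g² + 2*g²*(-106 + g) (z(g) = -4 + ((g² + ((g - 106)*(g + g))*g) + 256) = -4 + ((g² + ((-106 + g)*(2*g))*g) + 256) = -4 + ((g² + (2*g*(-106 + g))*g) + 256) = -4 + ((g² + 2*g²*(-106 + g)) + 256) = -4 + (256 + g² + 2*g²*(-106 + g)) = 252 + g² + 2*g²*(-106 + g))
1/(H(111) + z(-240)) = 1/(55 + (252 - 211*(-240)² + 2*(-240)³)) = 1/(55 + (252 - 211*57600 + 2*(-13824000))) = 1/(55 + (252 - 12153600 - 27648000)) = 1/(55 - 39801348) = 1/(-39801293) = -1/39801293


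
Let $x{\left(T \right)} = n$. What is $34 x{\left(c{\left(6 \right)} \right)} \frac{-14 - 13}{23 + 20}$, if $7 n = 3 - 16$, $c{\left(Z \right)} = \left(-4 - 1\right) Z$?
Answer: $\frac{11934}{301} \approx 39.648$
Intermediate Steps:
$c{\left(Z \right)} = - 5 Z$
$n = - \frac{13}{7}$ ($n = \frac{3 - 16}{7} = \frac{1}{7} \left(-13\right) = - \frac{13}{7} \approx -1.8571$)
$x{\left(T \right)} = - \frac{13}{7}$
$34 x{\left(c{\left(6 \right)} \right)} \frac{-14 - 13}{23 + 20} = 34 \left(- \frac{13}{7}\right) \frac{-14 - 13}{23 + 20} = - \frac{442 \left(- \frac{27}{43}\right)}{7} = - \frac{442 \left(\left(-27\right) \frac{1}{43}\right)}{7} = \left(- \frac{442}{7}\right) \left(- \frac{27}{43}\right) = \frac{11934}{301}$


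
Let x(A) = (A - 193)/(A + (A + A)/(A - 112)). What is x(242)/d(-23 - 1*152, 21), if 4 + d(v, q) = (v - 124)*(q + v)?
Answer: 3185/735382824 ≈ 4.3311e-6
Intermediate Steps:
d(v, q) = -4 + (-124 + v)*(q + v) (d(v, q) = -4 + (v - 124)*(q + v) = -4 + (-124 + v)*(q + v))
x(A) = (-193 + A)/(A + 2*A/(-112 + A)) (x(A) = (-193 + A)/(A + (2*A)/(-112 + A)) = (-193 + A)/(A + 2*A/(-112 + A)))
x(242)/d(-23 - 1*152, 21) = ((21616 + 242² - 305*242)/(242*(-110 + 242)))/(-4 + (-23 - 1*152)² - 124*21 - 124*(-23 - 1*152) + 21*(-23 - 1*152)) = ((1/242)*(21616 + 58564 - 73810)/132)/(-4 + (-23 - 152)² - 2604 - 124*(-23 - 152) + 21*(-23 - 152)) = ((1/242)*(1/132)*6370)/(-4 + (-175)² - 2604 - 124*(-175) + 21*(-175)) = 3185/(15972*(-4 + 30625 - 2604 + 21700 - 3675)) = (3185/15972)/46042 = (3185/15972)*(1/46042) = 3185/735382824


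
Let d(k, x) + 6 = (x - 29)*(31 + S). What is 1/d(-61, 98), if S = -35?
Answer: -1/282 ≈ -0.0035461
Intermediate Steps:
d(k, x) = 110 - 4*x (d(k, x) = -6 + (x - 29)*(31 - 35) = -6 + (-29 + x)*(-4) = -6 + (116 - 4*x) = 110 - 4*x)
1/d(-61, 98) = 1/(110 - 4*98) = 1/(110 - 392) = 1/(-282) = -1/282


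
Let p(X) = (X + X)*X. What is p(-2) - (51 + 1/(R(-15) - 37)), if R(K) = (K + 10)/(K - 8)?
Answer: -36355/846 ≈ -42.973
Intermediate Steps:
R(K) = (10 + K)/(-8 + K)
p(X) = 2*X² (p(X) = (2*X)*X = 2*X²)
p(-2) - (51 + 1/(R(-15) - 37)) = 2*(-2)² - (51 + 1/((10 - 15)/(-8 - 15) - 37)) = 2*4 - (51 + 1/(-5/(-23) - 37)) = 8 - (51 + 1/(-1/23*(-5) - 37)) = 8 - (51 + 1/(5/23 - 37)) = 8 - (51 + 1/(-846/23)) = 8 - (51 - 23/846) = 8 - 1*43123/846 = 8 - 43123/846 = -36355/846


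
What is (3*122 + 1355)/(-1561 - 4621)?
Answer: -1721/6182 ≈ -0.27839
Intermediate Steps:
(3*122 + 1355)/(-1561 - 4621) = (366 + 1355)/(-6182) = 1721*(-1/6182) = -1721/6182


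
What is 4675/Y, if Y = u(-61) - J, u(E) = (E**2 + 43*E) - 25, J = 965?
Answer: 4675/108 ≈ 43.287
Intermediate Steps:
u(E) = -25 + E**2 + 43*E
Y = 108 (Y = (-25 + (-61)**2 + 43*(-61)) - 1*965 = (-25 + 3721 - 2623) - 965 = 1073 - 965 = 108)
4675/Y = 4675/108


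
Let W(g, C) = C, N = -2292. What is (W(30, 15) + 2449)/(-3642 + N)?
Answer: -1232/2967 ≈ -0.41523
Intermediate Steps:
(W(30, 15) + 2449)/(-3642 + N) = (15 + 2449)/(-3642 - 2292) = 2464/(-5934) = 2464*(-1/5934) = -1232/2967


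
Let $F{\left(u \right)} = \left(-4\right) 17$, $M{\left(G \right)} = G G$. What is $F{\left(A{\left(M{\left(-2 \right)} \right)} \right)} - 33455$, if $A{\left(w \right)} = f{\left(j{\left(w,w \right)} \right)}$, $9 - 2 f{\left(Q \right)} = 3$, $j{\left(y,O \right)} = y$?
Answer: $-33523$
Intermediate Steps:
$M{\left(G \right)} = G^{2}$
$f{\left(Q \right)} = 3$ ($f{\left(Q \right)} = \frac{9}{2} - \frac{3}{2} = 3$)
$A{\left(w \right)} = 3$
$F{\left(u \right)} = -68$
$F{\left(A{\left(M{\left(-2 \right)} \right)} \right)} - 33455 = -68 - 33455 = -33523$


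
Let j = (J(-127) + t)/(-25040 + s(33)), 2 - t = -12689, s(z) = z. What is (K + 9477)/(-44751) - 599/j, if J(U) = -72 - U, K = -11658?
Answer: 223453888323/190132082 ≈ 1175.3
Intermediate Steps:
t = 12691 (t = 2 - 1*(-12689) = 2 + 12689 = 12691)
j = -12746/25007 (j = ((-72 - 1*(-127)) + 12691)/(-25040 + 33) = ((-72 + 127) + 12691)/(-25007) = (55 + 12691)*(-1/25007) = 12746*(-1/25007) = -12746/25007 ≈ -0.50970)
(K + 9477)/(-44751) - 599/j = (-11658 + 9477)/(-44751) - 599/(-12746/25007) = -2181*(-1/44751) - 599*(-25007/12746) = 727/14917 + 14979193/12746 = 223453888323/190132082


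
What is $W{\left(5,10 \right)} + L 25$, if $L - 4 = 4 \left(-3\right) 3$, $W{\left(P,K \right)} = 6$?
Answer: $-794$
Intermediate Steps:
$L = -32$ ($L = 4 + 4 \left(-3\right) 3 = 4 - 36 = -32$)
$W{\left(5,10 \right)} + L 25 = 6 - 800 = -794$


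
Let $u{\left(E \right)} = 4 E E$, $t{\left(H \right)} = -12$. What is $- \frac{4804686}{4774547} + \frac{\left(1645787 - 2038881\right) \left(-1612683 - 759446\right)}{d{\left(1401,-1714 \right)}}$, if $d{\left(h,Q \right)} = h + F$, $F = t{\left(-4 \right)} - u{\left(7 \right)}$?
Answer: $\frac{4452120293780921524}{5696034571} \approx 7.8162 \cdot 10^{8}$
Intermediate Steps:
$u{\left(E \right)} = 4 E^{2}$
$F = -208$ ($F = -12 - 4 \cdot 7^{2} = -12 - 4 \cdot 49 = -12 - 196 = -208$)
$d{\left(h,Q \right)} = -208 + h$ ($d{\left(h,Q \right)} = h - 208 = -208 + h$)
$- \frac{4804686}{4774547} + \frac{\left(1645787 - 2038881\right) \left(-1612683 - 759446\right)}{d{\left(1401,-1714 \right)}} = - \frac{4804686}{4774547} + \frac{\left(1645787 - 2038881\right) \left(-1612683 - 759446\right)}{-208 + 1401} = \left(-4804686\right) \frac{1}{4774547} + \frac{\left(-393094\right) \left(-2372129\right)}{1193} = - \frac{4804686}{4774547} + 932469677126 \cdot \frac{1}{1193} = - \frac{4804686}{4774547} + \frac{932469677126}{1193} = \frac{4452120293780921524}{5696034571}$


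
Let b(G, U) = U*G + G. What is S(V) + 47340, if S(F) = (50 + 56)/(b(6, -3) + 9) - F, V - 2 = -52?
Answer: 142064/3 ≈ 47355.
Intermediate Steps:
b(G, U) = G + G*U (b(G, U) = G*U + G = G + G*U)
V = -50 (V = 2 - 52 = -50)
S(F) = -106/3 - F (S(F) = (50 + 56)/(6*(1 - 3) + 9) - F = 106/(6*(-2) + 9) - F = 106/(-12 + 9) - F = 106/(-3) - F = 106*(-⅓) - F = -106/3 - F)
S(V) + 47340 = (-106/3 - 1*(-50)) + 47340 = (-106/3 + 50) + 47340 = 44/3 + 47340 = 142064/3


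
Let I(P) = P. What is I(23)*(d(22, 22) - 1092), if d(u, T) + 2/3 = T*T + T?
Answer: -40480/3 ≈ -13493.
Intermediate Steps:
d(u, T) = -⅔ + T + T² (d(u, T) = -⅔ + (T*T + T) = -⅔ + (T² + T) = -⅔ + (T + T²) = -⅔ + T + T²)
I(23)*(d(22, 22) - 1092) = 23*((-⅔ + 22 + 22²) - 1092) = 23*((-⅔ + 22 + 484) - 1092) = 23*(1516/3 - 1092) = 23*(-1760/3) = -40480/3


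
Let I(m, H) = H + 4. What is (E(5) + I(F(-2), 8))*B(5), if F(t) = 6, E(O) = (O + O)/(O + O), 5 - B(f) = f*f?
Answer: -260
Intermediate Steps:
B(f) = 5 - f² (B(f) = 5 - f*f = 5 - f²)
E(O) = 1 (E(O) = (2*O)/((2*O)) = (2*O)*(1/(2*O)) = 1)
I(m, H) = 4 + H
(E(5) + I(F(-2), 8))*B(5) = (1 + (4 + 8))*(5 - 1*5²) = (1 + 12)*(5 - 1*25) = 13*(5 - 25) = 13*(-20) = -260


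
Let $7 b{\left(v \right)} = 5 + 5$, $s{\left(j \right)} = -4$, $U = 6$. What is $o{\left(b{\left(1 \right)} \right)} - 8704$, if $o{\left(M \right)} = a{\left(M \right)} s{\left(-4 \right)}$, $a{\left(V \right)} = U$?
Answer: $-8728$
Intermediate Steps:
$a{\left(V \right)} = 6$
$b{\left(v \right)} = \frac{10}{7}$ ($b{\left(v \right)} = \frac{5 + 5}{7} = \frac{1}{7} \cdot 10 = \frac{10}{7}$)
$o{\left(M \right)} = -24$ ($o{\left(M \right)} = 6 \left(-4\right) = -24$)
$o{\left(b{\left(1 \right)} \right)} - 8704 = -24 - 8704 = -8728$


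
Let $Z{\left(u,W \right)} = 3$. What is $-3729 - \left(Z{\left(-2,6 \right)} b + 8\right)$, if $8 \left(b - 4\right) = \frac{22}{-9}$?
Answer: $- \frac{44977}{12} \approx -3748.1$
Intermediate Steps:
$b = \frac{133}{36}$ ($b = 4 + \frac{22 \frac{1}{-9}}{8} = 4 + \frac{22 \left(- \frac{1}{9}\right)}{8} = 4 + \frac{1}{8} \left(- \frac{22}{9}\right) = 4 - \frac{11}{36} = \frac{133}{36} \approx 3.6944$)
$-3729 - \left(Z{\left(-2,6 \right)} b + 8\right) = -3729 - \left(3 \cdot \frac{133}{36} + 8\right) = -3729 - \left(\frac{133}{12} + 8\right) = -3729 - \frac{229}{12} = - \frac{44977}{12}$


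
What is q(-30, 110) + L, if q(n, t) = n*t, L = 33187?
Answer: 29887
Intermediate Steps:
q(-30, 110) + L = -30*110 + 33187 = -3300 + 33187 = 29887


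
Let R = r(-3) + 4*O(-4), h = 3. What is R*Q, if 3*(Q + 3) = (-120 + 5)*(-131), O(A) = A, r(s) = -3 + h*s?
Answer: -421568/3 ≈ -1.4052e+5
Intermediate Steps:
r(s) = -3 + 3*s
Q = 15056/3 (Q = -3 + ((-120 + 5)*(-131))/3 = -3 + (-115*(-131))/3 = -3 + (1/3)*15065 = -3 + 15065/3 = 15056/3 ≈ 5018.7)
R = -28 (R = (-3 + 3*(-3)) + 4*(-4) = (-3 - 9) - 16 = -12 - 16 = -28)
R*Q = -28*15056/3 = -421568/3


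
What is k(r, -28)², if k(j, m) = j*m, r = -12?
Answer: 112896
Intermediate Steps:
k(r, -28)² = (-12*(-28))² = 336² = 112896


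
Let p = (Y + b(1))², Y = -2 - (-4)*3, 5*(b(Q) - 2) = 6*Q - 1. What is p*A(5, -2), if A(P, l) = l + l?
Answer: -676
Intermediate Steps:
b(Q) = 9/5 + 6*Q/5 (b(Q) = 2 + (6*Q - 1)/5 = 2 + (-1 + 6*Q)/5 = 2 + (-⅕ + 6*Q/5) = 9/5 + 6*Q/5)
Y = 10 (Y = -2 - 1*(-12) = -2 + 12 = 10)
p = 169 (p = (10 + (9/5 + (6/5)*1))² = (10 + (9/5 + 6/5))² = (10 + 3)² = 13² = 169)
A(P, l) = 2*l
p*A(5, -2) = 169*(2*(-2)) = 169*(-4) = -676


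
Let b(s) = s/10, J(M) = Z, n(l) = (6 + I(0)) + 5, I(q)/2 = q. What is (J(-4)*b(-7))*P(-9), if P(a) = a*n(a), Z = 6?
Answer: 2079/5 ≈ 415.80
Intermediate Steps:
I(q) = 2*q
n(l) = 11 (n(l) = (6 + 2*0) + 5 = (6 + 0) + 5 = 6 + 5 = 11)
J(M) = 6
b(s) = s/10 (b(s) = s*(1/10) = s/10)
P(a) = 11*a (P(a) = a*11 = 11*a)
(J(-4)*b(-7))*P(-9) = (6*((1/10)*(-7)))*(11*(-9)) = (6*(-7/10))*(-99) = -21/5*(-99) = 2079/5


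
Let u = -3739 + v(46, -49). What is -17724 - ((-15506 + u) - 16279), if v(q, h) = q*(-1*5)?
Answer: 18030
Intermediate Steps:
v(q, h) = -5*q (v(q, h) = q*(-5) = -5*q)
u = -3969 (u = -3739 - 5*46 = -3739 - 230 = -3969)
-17724 - ((-15506 + u) - 16279) = -17724 - ((-15506 - 3969) - 16279) = -17724 - (-19475 - 16279) = -17724 - 1*(-35754) = -17724 + 35754 = 18030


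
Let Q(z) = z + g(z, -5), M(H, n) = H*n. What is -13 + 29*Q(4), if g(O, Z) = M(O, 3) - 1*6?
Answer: 277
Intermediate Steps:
g(O, Z) = -6 + 3*O (g(O, Z) = O*3 - 1*6 = 3*O - 6 = -6 + 3*O)
Q(z) = -6 + 4*z (Q(z) = z + (-6 + 3*z) = -6 + 4*z)
-13 + 29*Q(4) = -13 + 29*(-6 + 4*4) = -13 + 29*(-6 + 16) = -13 + 29*10 = -13 + 290 = 277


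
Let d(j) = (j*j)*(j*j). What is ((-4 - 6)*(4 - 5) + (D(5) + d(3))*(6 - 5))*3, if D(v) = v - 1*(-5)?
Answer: 303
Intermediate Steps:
D(v) = 5 + v (D(v) = v + 5 = 5 + v)
d(j) = j⁴ (d(j) = j²*j² = j⁴)
((-4 - 6)*(4 - 5) + (D(5) + d(3))*(6 - 5))*3 = ((-4 - 6)*(4 - 5) + ((5 + 5) + 3⁴)*(6 - 5))*3 = (-10*(-1) + (10 + 81)*1)*3 = (10 + 91*1)*3 = (10 + 91)*3 = 101*3 = 303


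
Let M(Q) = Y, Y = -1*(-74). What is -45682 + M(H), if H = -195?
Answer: -45608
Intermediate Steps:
Y = 74
M(Q) = 74
-45682 + M(H) = -45682 + 74 = -45608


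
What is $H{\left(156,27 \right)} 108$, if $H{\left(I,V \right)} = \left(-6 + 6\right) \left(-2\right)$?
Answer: $0$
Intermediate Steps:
$H{\left(I,V \right)} = 0$ ($H{\left(I,V \right)} = 0 \left(-2\right) = 0$)
$H{\left(156,27 \right)} 108 = 0 \cdot 108 = 0$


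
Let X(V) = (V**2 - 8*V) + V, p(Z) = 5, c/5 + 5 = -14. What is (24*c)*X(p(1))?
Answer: 22800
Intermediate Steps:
c = -95 (c = -25 + 5*(-14) = -25 - 70 = -95)
X(V) = V**2 - 7*V
(24*c)*X(p(1)) = (24*(-95))*(5*(-7 + 5)) = -11400*(-2) = -2280*(-10) = 22800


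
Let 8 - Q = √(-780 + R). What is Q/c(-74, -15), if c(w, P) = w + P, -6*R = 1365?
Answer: -8/89 + I*√4030/178 ≈ -0.089888 + 0.35664*I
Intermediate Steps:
R = -455/2 (R = -⅙*1365 = -455/2 ≈ -227.50)
c(w, P) = P + w
Q = 8 - I*√4030/2 (Q = 8 - √(-780 - 455/2) = 8 - √(-2015/2) = 8 - I*√4030/2 ≈ 8.0 - 31.741*I)
Q/c(-74, -15) = (8 - I*√4030/2)/(-15 - 74) = (8 - I*√4030/2)/(-89) = (8 - I*√4030/2)*(-1/89) = -8/89 + I*√4030/178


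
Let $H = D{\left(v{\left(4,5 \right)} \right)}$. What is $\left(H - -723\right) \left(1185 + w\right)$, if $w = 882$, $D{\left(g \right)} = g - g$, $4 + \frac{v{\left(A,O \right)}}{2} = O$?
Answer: $1494441$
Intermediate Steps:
$v{\left(A,O \right)} = -8 + 2 O$
$D{\left(g \right)} = 0$
$H = 0$
$\left(H - -723\right) \left(1185 + w\right) = \left(0 - -723\right) \left(1185 + 882\right) = \left(0 + 723\right) 2067 = 723 \cdot 2067 = 1494441$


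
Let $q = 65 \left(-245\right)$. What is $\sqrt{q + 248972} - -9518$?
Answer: $9518 + \sqrt{233047} \approx 10001.0$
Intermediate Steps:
$q = -15925$
$\sqrt{q + 248972} - -9518 = \sqrt{-15925 + 248972} - -9518 = \sqrt{233047} + 9518 = 9518 + \sqrt{233047}$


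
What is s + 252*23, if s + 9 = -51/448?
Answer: 2592525/448 ≈ 5786.9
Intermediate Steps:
s = -4083/448 (s = -9 - 51/448 = -4083/448 ≈ -9.1138)
s + 252*23 = -4083/448 + 252*23 = -4083/448 + 5796 = 2592525/448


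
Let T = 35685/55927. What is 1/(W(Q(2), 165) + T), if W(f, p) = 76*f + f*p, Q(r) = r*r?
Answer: 55927/53949313 ≈ 0.0010367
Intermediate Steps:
Q(r) = r²
T = 35685/55927 (T = 35685*(1/55927) = 35685/55927 ≈ 0.63806)
1/(W(Q(2), 165) + T) = 1/(2²*(76 + 165) + 35685/55927) = 1/(4*241 + 35685/55927) = 1/(964 + 35685/55927) = 1/(53949313/55927) = 55927/53949313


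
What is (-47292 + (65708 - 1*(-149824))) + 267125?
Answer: 435365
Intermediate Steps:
(-47292 + (65708 - 1*(-149824))) + 267125 = (-47292 + (65708 + 149824)) + 267125 = (-47292 + 215532) + 267125 = 168240 + 267125 = 435365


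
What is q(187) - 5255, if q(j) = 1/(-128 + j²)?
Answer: -183089454/34841 ≈ -5255.0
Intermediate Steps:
q(187) - 5255 = 1/(-128 + 187²) - 5255 = 1/(-128 + 34969) - 5255 = 1/34841 - 5255 = -183089454/34841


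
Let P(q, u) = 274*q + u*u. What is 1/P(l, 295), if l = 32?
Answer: 1/95793 ≈ 1.0439e-5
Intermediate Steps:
P(q, u) = u**2 + 274*q (P(q, u) = 274*q + u**2 = u**2 + 274*q)
1/P(l, 295) = 1/(295**2 + 274*32) = 1/(87025 + 8768) = 1/95793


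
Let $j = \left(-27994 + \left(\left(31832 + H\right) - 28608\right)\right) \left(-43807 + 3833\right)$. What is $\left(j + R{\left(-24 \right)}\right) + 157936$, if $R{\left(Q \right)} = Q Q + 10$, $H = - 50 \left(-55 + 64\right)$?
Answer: $1008302802$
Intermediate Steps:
$H = -450$ ($H = \left(-50\right) 9 = -450$)
$R{\left(Q \right)} = 10 + Q^{2}$ ($R{\left(Q \right)} = Q^{2} + 10 = 10 + Q^{2}$)
$j = 1008144280$ ($j = \left(-27994 + \left(\left(31832 - 450\right) - 28608\right)\right) \left(-43807 + 3833\right) = \left(-27994 + \left(31382 - 28608\right)\right) \left(-39974\right) = \left(-27994 + 2774\right) \left(-39974\right) = \left(-25220\right) \left(-39974\right) = 1008144280$)
$\left(j + R{\left(-24 \right)}\right) + 157936 = \left(1008144280 + \left(10 + \left(-24\right)^{2}\right)\right) + 157936 = \left(1008144280 + \left(10 + 576\right)\right) + 157936 = \left(1008144280 + 586\right) + 157936 = 1008144866 + 157936 = 1008302802$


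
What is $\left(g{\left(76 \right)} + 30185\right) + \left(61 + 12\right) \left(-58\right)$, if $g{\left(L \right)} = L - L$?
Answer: $25951$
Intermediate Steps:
$g{\left(L \right)} = 0$
$\left(g{\left(76 \right)} + 30185\right) + \left(61 + 12\right) \left(-58\right) = \left(0 + 30185\right) + \left(61 + 12\right) \left(-58\right) = 30185 + 73 \left(-58\right) = 30185 - 4234 = 25951$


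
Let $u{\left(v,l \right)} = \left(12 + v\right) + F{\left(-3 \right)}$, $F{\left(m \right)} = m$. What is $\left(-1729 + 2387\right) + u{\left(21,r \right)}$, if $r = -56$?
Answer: $688$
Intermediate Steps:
$u{\left(v,l \right)} = 9 + v$ ($u{\left(v,l \right)} = \left(12 + v\right) - 3 = 9 + v$)
$\left(-1729 + 2387\right) + u{\left(21,r \right)} = \left(-1729 + 2387\right) + \left(9 + 21\right) = 658 + 30 = 688$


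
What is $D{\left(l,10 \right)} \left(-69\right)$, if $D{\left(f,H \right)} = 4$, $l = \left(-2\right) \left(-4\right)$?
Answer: $-276$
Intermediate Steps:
$l = 8$
$D{\left(l,10 \right)} \left(-69\right) = 4 \left(-69\right) = -276$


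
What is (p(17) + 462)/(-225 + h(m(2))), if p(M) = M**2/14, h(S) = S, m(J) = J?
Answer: -6757/3122 ≈ -2.1643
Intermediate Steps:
p(M) = M**2/14 (p(M) = M**2*(1/14) = M**2/14)
(p(17) + 462)/(-225 + h(m(2))) = ((1/14)*17**2 + 462)/(-225 + 2) = ((1/14)*289 + 462)/(-223) = (289/14 + 462)*(-1/223) = (6757/14)*(-1/223) = -6757/3122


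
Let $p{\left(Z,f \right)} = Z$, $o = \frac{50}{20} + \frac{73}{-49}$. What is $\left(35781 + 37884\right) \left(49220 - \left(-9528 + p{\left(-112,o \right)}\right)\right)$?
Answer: $4335921900$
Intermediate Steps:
$o = \frac{99}{98}$ ($o = 50 \cdot \frac{1}{20} + 73 \left(- \frac{1}{49}\right) = \frac{5}{2} - \frac{73}{49} = \frac{99}{98} \approx 1.0102$)
$\left(35781 + 37884\right) \left(49220 - \left(-9528 + p{\left(-112,o \right)}\right)\right) = \left(35781 + 37884\right) \left(49220 + \left(9528 - -112\right)\right) = 73665 \left(49220 + \left(9528 + 112\right)\right) = 73665 \left(49220 + 9640\right) = 73665 \cdot 58860 = 4335921900$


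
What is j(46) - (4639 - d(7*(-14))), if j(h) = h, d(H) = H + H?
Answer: -4789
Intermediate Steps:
d(H) = 2*H
j(46) - (4639 - d(7*(-14))) = 46 - (4639 - 2*7*(-14)) = 46 - (4639 - 2*(-98)) = 46 - (4639 - 1*(-196)) = 46 - (4639 + 196) = 46 - 1*4835 = 46 - 4835 = -4789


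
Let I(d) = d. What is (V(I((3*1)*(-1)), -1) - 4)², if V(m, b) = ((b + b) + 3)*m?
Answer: 49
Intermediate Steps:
V(m, b) = m*(3 + 2*b) (V(m, b) = (2*b + 3)*m = (3 + 2*b)*m = m*(3 + 2*b))
(V(I((3*1)*(-1)), -1) - 4)² = (((3*1)*(-1))*(3 + 2*(-1)) - 4)² = ((3*(-1))*(3 - 2) - 4)² = (-3*1 - 4)² = (-3 - 4)² = (-7)² = 49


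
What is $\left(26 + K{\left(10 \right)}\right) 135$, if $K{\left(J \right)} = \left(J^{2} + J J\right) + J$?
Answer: $31860$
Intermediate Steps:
$K{\left(J \right)} = J + 2 J^{2}$ ($K{\left(J \right)} = \left(J^{2} + J^{2}\right) + J = 2 J^{2} + J = J + 2 J^{2}$)
$\left(26 + K{\left(10 \right)}\right) 135 = \left(26 + 10 \left(1 + 2 \cdot 10\right)\right) 135 = \left(26 + 10 \left(1 + 20\right)\right) 135 = \left(26 + 10 \cdot 21\right) 135 = \left(26 + 210\right) 135 = 236 \cdot 135 = 31860$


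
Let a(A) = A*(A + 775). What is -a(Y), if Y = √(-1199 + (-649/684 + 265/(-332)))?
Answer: 34084405/28386 - 775*I*√107502213370/9462 ≈ 1200.7 - 26855.0*I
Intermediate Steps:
Y = I*√107502213370/9462 (Y = √(-1199 + (-649*1/684 + 265*(-1/332))) = √(-1199 + (-649/684 - 265/332)) = √(-1199 - 49591/28386) = √(-34084405/28386) = I*√107502213370/9462 ≈ 34.652*I)
a(A) = A*(775 + A)
-a(Y) = -I*√107502213370/9462*(775 + I*√107502213370/9462) = -I*√107502213370*(775 + I*√107502213370/9462)/9462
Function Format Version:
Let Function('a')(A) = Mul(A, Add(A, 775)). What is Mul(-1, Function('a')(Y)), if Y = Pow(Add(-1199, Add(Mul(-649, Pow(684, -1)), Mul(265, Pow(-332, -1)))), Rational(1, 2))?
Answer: Add(Rational(34084405, 28386), Mul(Rational(-775, 9462), I, Pow(107502213370, Rational(1, 2)))) ≈ Add(1200.7, Mul(-26855., I))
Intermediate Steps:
Y = Mul(Rational(1, 9462), I, Pow(107502213370, Rational(1, 2))) (Y = Pow(Add(-1199, Add(Mul(-649, Rational(1, 684)), Mul(265, Rational(-1, 332)))), Rational(1, 2)) = Pow(Add(-1199, Add(Rational(-649, 684), Rational(-265, 332))), Rational(1, 2)) = Pow(Add(-1199, Rational(-49591, 28386)), Rational(1, 2)) = Pow(Rational(-34084405, 28386), Rational(1, 2)) = Mul(Rational(1, 9462), I, Pow(107502213370, Rational(1, 2))) ≈ Mul(34.652, I))
Function('a')(A) = Mul(A, Add(775, A))
Mul(-1, Function('a')(Y)) = Mul(-1, Mul(Mul(Rational(1, 9462), I, Pow(107502213370, Rational(1, 2))), Add(775, Mul(Rational(1, 9462), I, Pow(107502213370, Rational(1, 2)))))) = Mul(-1, Mul(Rational(1, 9462), I, Pow(107502213370, Rational(1, 2)), Add(775, Mul(Rational(1, 9462), I, Pow(107502213370, Rational(1, 2)))))) = Mul(Rational(-1, 9462), I, Pow(107502213370, Rational(1, 2)), Add(775, Mul(Rational(1, 9462), I, Pow(107502213370, Rational(1, 2)))))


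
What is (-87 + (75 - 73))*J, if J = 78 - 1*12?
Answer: -5610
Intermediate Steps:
J = 66 (J = 78 - 12 = 66)
(-87 + (75 - 73))*J = (-87 + (75 - 73))*66 = (-87 + 2)*66 = -85*66 = -5610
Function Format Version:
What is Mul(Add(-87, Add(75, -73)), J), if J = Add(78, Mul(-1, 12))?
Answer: -5610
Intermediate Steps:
J = 66 (J = Add(78, -12) = 66)
Mul(Add(-87, Add(75, -73)), J) = Mul(Add(-87, Add(75, -73)), 66) = Mul(Add(-87, 2), 66) = Mul(-85, 66) = -5610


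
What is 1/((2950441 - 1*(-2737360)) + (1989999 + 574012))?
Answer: 1/8251812 ≈ 1.2119e-7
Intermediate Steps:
1/((2950441 - 1*(-2737360)) + (1989999 + 574012)) = 1/((2950441 + 2737360) + 2564011) = 1/(5687801 + 2564011) = 1/8251812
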